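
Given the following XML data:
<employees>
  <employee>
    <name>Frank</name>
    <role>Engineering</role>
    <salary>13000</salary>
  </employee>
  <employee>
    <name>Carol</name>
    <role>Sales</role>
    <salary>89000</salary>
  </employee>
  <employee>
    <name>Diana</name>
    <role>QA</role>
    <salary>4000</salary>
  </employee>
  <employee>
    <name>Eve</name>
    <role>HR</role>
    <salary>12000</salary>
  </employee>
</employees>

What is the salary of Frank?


Searching for <employee> with <name>Frank</name>
Found at position 1
<salary>13000</salary>

ANSWER: 13000


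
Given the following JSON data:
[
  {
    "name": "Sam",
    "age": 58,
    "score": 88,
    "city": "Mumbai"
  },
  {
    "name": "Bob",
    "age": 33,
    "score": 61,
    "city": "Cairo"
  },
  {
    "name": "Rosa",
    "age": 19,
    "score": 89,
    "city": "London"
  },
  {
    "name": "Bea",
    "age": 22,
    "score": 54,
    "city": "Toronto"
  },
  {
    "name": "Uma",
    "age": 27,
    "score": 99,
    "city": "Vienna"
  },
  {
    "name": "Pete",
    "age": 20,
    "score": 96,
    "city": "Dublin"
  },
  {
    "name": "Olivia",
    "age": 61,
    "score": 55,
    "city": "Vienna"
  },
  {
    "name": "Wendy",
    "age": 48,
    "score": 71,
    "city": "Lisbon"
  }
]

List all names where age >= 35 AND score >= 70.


Checking both conditions:
  Sam (age=58, score=88) -> YES
  Bob (age=33, score=61) -> no
  Rosa (age=19, score=89) -> no
  Bea (age=22, score=54) -> no
  Uma (age=27, score=99) -> no
  Pete (age=20, score=96) -> no
  Olivia (age=61, score=55) -> no
  Wendy (age=48, score=71) -> YES


ANSWER: Sam, Wendy


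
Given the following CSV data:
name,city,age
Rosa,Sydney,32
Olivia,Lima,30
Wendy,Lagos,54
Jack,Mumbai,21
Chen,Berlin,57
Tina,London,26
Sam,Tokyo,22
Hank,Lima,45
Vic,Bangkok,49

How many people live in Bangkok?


Scanning city column for 'Bangkok':
  Row 9: Vic -> MATCH
Total matches: 1

ANSWER: 1


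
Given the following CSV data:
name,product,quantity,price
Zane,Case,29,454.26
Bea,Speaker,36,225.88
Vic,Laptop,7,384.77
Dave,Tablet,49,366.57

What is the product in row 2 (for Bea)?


Row 2: Bea
Column 'product' = Speaker

ANSWER: Speaker


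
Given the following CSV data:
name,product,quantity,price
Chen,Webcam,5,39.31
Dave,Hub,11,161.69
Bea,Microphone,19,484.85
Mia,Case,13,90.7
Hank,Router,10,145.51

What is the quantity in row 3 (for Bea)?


Row 3: Bea
Column 'quantity' = 19

ANSWER: 19


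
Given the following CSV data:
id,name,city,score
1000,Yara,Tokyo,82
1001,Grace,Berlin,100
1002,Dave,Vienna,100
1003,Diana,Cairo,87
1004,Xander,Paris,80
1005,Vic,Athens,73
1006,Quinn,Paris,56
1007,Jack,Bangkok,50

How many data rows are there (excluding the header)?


Counting rows (excluding header):
Header: id,name,city,score
Data rows: 8

ANSWER: 8


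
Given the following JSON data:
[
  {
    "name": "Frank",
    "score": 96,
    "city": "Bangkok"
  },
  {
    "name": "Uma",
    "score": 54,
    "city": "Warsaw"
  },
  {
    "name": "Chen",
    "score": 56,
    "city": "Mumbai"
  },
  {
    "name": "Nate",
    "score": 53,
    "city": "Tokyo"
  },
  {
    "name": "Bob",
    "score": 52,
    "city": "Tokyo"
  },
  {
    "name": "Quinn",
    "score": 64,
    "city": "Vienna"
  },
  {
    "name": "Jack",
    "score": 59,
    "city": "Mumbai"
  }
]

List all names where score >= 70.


Filtering records where score >= 70:
  Frank (score=96) -> YES
  Uma (score=54) -> no
  Chen (score=56) -> no
  Nate (score=53) -> no
  Bob (score=52) -> no
  Quinn (score=64) -> no
  Jack (score=59) -> no


ANSWER: Frank


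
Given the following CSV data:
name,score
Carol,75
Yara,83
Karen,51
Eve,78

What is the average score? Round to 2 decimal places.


Scores: 75, 83, 51, 78
Sum = 287
Count = 4
Average = 287 / 4 = 71.75

ANSWER: 71.75


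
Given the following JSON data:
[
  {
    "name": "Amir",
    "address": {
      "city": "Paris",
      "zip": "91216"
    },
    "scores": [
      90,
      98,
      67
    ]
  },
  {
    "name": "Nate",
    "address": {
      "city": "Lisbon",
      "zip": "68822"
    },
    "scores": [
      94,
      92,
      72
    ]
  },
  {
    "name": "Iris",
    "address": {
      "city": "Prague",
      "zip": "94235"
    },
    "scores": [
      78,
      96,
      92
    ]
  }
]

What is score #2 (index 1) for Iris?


Path: records[2].scores[1]
Value: 96

ANSWER: 96


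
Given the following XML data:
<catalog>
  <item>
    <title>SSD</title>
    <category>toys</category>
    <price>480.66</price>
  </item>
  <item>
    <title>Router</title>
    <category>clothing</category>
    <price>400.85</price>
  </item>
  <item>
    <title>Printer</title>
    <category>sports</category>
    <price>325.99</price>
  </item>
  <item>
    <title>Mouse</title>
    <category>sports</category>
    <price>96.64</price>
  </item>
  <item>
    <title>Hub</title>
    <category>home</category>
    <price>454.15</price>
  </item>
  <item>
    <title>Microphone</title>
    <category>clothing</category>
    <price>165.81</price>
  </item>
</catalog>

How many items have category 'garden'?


Scanning <item> elements for <category>garden</category>:
Count: 0

ANSWER: 0


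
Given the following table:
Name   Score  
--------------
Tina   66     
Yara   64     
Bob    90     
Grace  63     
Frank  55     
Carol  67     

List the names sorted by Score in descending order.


Sorting by Score (descending):
  Bob: 90
  Carol: 67
  Tina: 66
  Yara: 64
  Grace: 63
  Frank: 55


ANSWER: Bob, Carol, Tina, Yara, Grace, Frank


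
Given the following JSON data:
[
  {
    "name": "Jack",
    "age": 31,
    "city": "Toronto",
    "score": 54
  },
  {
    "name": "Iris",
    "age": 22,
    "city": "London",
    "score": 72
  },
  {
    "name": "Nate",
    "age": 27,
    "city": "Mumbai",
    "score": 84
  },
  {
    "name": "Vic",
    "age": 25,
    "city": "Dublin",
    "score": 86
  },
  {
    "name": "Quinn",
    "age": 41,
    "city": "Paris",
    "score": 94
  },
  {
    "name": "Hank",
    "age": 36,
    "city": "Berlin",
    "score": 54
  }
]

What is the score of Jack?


Looking up record where name = Jack
Record index: 0
Field 'score' = 54

ANSWER: 54


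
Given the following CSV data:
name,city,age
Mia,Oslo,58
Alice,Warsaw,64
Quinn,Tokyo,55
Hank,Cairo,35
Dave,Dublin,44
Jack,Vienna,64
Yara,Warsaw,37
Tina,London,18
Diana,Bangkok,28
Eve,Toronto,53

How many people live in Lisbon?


Scanning city column for 'Lisbon':
Total matches: 0

ANSWER: 0


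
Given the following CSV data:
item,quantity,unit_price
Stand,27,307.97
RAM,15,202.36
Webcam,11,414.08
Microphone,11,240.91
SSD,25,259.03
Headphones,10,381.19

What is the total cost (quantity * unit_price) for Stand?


Row: Stand
quantity = 27
unit_price = 307.97
total = 27 * 307.97 = 8315.19

ANSWER: 8315.19


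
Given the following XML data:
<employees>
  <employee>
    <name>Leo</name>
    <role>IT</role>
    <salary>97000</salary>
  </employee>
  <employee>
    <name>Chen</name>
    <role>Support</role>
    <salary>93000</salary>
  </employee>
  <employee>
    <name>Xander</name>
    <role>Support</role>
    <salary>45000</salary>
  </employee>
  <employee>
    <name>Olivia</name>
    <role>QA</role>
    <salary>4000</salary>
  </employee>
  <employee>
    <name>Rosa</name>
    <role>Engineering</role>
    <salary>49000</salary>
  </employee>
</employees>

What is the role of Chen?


Searching for <employee> with <name>Chen</name>
Found at position 2
<role>Support</role>

ANSWER: Support


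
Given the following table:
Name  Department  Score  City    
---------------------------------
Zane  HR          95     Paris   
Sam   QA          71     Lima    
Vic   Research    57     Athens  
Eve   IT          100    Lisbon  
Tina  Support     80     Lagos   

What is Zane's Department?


Row 1: Zane
Department = HR

ANSWER: HR


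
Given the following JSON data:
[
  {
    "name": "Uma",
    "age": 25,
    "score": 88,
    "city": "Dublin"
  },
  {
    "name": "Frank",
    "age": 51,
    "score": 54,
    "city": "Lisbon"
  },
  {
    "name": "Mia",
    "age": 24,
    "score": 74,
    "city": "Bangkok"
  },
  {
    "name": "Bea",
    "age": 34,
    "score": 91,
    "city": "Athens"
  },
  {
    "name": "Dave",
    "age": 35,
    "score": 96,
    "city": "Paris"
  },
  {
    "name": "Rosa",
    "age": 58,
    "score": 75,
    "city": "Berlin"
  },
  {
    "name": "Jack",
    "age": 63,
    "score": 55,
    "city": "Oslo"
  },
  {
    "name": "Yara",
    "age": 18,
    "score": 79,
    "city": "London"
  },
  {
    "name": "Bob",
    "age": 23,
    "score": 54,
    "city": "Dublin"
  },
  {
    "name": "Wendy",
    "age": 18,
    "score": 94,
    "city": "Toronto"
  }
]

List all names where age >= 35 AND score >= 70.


Checking both conditions:
  Uma (age=25, score=88) -> no
  Frank (age=51, score=54) -> no
  Mia (age=24, score=74) -> no
  Bea (age=34, score=91) -> no
  Dave (age=35, score=96) -> YES
  Rosa (age=58, score=75) -> YES
  Jack (age=63, score=55) -> no
  Yara (age=18, score=79) -> no
  Bob (age=23, score=54) -> no
  Wendy (age=18, score=94) -> no


ANSWER: Dave, Rosa


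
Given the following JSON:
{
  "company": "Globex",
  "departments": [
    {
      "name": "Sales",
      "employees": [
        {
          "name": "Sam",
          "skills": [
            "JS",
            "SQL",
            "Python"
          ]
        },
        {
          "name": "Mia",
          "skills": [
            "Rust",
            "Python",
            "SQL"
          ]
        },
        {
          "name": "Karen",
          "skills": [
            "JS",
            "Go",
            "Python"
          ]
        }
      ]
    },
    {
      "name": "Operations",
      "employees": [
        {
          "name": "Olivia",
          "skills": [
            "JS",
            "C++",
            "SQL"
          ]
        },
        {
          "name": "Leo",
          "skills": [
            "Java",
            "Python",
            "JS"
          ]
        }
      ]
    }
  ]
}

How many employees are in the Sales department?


Path: departments[0].employees
Count: 3

ANSWER: 3


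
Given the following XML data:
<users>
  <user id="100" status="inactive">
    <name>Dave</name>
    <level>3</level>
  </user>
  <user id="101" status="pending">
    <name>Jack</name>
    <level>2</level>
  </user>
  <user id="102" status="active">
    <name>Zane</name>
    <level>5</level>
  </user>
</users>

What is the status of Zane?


Finding user with name = Zane
user id="102" status="active"

ANSWER: active


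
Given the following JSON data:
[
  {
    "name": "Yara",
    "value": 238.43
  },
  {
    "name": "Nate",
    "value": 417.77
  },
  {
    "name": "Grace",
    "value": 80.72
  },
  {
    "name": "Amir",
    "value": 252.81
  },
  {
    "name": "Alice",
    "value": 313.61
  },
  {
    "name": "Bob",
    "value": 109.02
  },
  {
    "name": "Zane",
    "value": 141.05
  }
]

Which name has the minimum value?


Comparing values:
  Yara: 238.43
  Nate: 417.77
  Grace: 80.72
  Amir: 252.81
  Alice: 313.61
  Bob: 109.02
  Zane: 141.05
Minimum: Grace (80.72)

ANSWER: Grace


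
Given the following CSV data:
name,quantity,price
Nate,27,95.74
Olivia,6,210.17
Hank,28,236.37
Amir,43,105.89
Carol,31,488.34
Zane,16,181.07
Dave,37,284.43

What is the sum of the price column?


Values in 'price' column:
  Row 1: 95.74
  Row 2: 210.17
  Row 3: 236.37
  Row 4: 105.89
  Row 5: 488.34
  Row 6: 181.07
  Row 7: 284.43
Sum = 95.74 + 210.17 + 236.37 + 105.89 + 488.34 + 181.07 + 284.43 = 1602.01

ANSWER: 1602.01


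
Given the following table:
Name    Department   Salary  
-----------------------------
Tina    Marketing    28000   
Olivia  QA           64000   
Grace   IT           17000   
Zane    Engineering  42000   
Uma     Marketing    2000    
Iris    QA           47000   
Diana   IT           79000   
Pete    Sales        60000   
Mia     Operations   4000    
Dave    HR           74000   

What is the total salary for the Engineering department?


Engineering department members:
  Zane: 42000
Total = 42000 = 42000

ANSWER: 42000


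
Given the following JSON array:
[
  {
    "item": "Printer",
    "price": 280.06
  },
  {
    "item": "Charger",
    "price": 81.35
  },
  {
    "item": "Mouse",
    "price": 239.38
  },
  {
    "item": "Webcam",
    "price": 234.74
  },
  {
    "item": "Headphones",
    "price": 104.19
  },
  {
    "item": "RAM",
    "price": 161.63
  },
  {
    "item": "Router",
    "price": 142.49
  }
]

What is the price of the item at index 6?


Array index 6 -> Router
price = 142.49

ANSWER: 142.49


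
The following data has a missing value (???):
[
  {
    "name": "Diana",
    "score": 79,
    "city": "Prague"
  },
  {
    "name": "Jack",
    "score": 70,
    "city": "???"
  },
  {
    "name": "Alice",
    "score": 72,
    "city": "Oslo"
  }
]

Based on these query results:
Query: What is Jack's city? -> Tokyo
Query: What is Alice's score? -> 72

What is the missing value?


The missing value is Jack's city
From query: Jack's city = Tokyo

ANSWER: Tokyo


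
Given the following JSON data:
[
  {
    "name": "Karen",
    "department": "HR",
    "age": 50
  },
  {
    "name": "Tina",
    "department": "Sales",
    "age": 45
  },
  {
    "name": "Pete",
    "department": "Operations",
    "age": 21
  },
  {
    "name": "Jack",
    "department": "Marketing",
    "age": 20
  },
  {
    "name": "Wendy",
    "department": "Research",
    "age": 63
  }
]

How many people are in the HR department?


Scanning records for department = HR
  Record 0: Karen
Count: 1

ANSWER: 1


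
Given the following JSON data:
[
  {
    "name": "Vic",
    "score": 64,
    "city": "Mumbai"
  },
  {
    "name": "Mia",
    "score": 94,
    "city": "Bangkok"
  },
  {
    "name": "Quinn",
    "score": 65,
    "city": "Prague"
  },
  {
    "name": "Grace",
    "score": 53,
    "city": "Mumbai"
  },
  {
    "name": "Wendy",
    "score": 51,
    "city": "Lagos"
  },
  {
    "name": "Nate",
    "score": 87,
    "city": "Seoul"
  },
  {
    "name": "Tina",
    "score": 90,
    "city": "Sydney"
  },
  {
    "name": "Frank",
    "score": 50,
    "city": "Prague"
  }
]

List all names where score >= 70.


Filtering records where score >= 70:
  Vic (score=64) -> no
  Mia (score=94) -> YES
  Quinn (score=65) -> no
  Grace (score=53) -> no
  Wendy (score=51) -> no
  Nate (score=87) -> YES
  Tina (score=90) -> YES
  Frank (score=50) -> no


ANSWER: Mia, Nate, Tina


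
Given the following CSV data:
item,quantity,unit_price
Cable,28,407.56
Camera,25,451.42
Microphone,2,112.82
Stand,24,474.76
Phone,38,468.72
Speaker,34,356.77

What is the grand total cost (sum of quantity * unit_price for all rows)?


Computing row totals:
  Cable: 28 * 407.56 = 11411.68
  Camera: 25 * 451.42 = 11285.5
  Microphone: 2 * 112.82 = 225.64
  Stand: 24 * 474.76 = 11394.24
  Phone: 38 * 468.72 = 17811.36
  Speaker: 34 * 356.77 = 12130.18
Grand total = 11411.68 + 11285.5 + 225.64 + 11394.24 + 17811.36 + 12130.18 = 64258.6

ANSWER: 64258.6


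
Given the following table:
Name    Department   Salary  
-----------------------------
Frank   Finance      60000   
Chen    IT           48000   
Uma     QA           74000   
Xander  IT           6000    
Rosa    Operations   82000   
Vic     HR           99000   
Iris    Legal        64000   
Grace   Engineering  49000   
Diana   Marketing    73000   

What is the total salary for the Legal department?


Legal department members:
  Iris: 64000
Total = 64000 = 64000

ANSWER: 64000


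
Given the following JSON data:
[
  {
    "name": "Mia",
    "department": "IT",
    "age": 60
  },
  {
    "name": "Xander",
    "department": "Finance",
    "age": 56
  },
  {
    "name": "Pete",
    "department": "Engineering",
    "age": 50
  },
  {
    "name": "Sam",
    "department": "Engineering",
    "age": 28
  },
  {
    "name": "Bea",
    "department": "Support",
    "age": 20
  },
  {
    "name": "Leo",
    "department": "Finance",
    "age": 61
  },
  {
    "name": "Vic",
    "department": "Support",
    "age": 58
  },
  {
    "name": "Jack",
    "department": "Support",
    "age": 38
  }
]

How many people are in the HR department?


Scanning records for department = HR
  No matches found
Count: 0

ANSWER: 0


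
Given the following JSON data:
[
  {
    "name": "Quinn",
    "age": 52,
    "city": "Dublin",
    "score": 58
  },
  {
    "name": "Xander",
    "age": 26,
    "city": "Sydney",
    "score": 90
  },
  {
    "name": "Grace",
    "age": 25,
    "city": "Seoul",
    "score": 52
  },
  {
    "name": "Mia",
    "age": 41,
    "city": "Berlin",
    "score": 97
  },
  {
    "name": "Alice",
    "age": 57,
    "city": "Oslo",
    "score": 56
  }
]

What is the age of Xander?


Looking up record where name = Xander
Record index: 1
Field 'age' = 26

ANSWER: 26


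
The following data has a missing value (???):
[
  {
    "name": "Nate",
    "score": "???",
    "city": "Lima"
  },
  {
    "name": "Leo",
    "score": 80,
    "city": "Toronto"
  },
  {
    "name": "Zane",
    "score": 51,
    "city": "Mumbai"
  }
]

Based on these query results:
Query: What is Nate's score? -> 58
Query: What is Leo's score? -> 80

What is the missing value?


The missing value is Nate's score
From query: Nate's score = 58

ANSWER: 58


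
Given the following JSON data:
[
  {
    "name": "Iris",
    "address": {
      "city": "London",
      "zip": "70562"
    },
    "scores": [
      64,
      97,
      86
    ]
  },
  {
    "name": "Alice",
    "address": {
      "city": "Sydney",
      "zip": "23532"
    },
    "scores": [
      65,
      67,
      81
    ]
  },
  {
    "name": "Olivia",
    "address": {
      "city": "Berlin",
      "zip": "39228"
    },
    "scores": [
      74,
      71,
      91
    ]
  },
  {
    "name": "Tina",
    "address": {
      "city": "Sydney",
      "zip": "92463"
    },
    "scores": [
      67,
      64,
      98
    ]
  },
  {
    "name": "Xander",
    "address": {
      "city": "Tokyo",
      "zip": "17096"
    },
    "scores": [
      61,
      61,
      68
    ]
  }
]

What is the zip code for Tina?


Path: records[3].address.zip
Value: 92463

ANSWER: 92463


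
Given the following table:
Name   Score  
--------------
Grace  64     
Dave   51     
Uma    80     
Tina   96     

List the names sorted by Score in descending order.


Sorting by Score (descending):
  Tina: 96
  Uma: 80
  Grace: 64
  Dave: 51


ANSWER: Tina, Uma, Grace, Dave


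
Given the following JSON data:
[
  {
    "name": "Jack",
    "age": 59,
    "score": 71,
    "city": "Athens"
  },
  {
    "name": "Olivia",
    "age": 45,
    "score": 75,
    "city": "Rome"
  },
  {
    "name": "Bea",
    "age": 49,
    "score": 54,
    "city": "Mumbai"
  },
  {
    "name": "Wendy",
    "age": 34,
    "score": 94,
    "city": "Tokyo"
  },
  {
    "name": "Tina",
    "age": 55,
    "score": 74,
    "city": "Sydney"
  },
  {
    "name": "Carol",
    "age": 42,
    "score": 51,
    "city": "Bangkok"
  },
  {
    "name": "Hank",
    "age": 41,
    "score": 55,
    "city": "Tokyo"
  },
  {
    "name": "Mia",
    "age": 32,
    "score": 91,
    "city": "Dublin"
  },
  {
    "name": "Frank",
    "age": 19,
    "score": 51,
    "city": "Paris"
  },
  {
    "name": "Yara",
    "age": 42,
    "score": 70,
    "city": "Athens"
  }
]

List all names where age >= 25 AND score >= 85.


Checking both conditions:
  Jack (age=59, score=71) -> no
  Olivia (age=45, score=75) -> no
  Bea (age=49, score=54) -> no
  Wendy (age=34, score=94) -> YES
  Tina (age=55, score=74) -> no
  Carol (age=42, score=51) -> no
  Hank (age=41, score=55) -> no
  Mia (age=32, score=91) -> YES
  Frank (age=19, score=51) -> no
  Yara (age=42, score=70) -> no


ANSWER: Wendy, Mia


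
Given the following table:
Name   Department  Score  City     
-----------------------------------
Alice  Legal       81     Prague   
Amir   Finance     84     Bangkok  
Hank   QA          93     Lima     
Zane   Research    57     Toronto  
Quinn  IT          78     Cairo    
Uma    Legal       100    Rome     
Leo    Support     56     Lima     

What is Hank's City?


Row 3: Hank
City = Lima

ANSWER: Lima


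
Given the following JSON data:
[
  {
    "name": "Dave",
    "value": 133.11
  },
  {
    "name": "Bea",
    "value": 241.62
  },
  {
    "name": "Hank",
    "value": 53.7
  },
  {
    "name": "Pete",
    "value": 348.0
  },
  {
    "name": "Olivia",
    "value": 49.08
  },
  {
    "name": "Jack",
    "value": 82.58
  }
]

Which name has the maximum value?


Comparing values:
  Dave: 133.11
  Bea: 241.62
  Hank: 53.7
  Pete: 348.0
  Olivia: 49.08
  Jack: 82.58
Maximum: Pete (348.0)

ANSWER: Pete


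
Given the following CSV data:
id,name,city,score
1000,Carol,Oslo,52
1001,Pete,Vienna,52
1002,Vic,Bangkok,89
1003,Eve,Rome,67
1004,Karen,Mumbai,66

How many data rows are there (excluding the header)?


Counting rows (excluding header):
Header: id,name,city,score
Data rows: 5

ANSWER: 5


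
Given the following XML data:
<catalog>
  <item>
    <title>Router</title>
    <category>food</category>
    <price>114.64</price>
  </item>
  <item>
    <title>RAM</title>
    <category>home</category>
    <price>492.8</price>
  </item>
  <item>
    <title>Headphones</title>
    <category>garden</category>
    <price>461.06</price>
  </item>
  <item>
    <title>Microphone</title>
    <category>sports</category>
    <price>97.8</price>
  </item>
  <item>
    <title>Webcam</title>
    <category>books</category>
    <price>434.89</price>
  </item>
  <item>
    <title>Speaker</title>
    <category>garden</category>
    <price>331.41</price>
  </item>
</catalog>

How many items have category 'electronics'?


Scanning <item> elements for <category>electronics</category>:
Count: 0

ANSWER: 0


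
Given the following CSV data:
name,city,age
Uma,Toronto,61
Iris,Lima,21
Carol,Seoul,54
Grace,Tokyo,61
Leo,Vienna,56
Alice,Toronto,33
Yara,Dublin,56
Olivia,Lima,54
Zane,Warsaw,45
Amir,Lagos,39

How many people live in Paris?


Scanning city column for 'Paris':
Total matches: 0

ANSWER: 0


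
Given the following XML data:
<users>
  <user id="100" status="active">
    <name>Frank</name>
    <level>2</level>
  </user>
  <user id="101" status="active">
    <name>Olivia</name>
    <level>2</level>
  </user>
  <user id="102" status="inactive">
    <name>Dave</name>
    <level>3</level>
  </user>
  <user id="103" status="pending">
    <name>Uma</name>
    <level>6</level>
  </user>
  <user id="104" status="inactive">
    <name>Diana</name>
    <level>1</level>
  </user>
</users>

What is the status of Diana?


Finding user with name = Diana
user id="104" status="inactive"

ANSWER: inactive


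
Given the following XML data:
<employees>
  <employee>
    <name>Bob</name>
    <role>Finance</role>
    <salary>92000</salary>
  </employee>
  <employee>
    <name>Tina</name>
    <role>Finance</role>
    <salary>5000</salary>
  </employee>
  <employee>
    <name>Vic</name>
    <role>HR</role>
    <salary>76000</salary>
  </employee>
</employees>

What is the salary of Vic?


Searching for <employee> with <name>Vic</name>
Found at position 3
<salary>76000</salary>

ANSWER: 76000


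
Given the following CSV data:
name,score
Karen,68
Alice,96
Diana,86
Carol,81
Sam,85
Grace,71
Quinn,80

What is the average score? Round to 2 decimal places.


Scores: 68, 96, 86, 81, 85, 71, 80
Sum = 567
Count = 7
Average = 567 / 7 = 81.00

ANSWER: 81.00


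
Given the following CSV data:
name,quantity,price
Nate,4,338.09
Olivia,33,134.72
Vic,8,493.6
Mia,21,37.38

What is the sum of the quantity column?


Values in 'quantity' column:
  Row 1: 4
  Row 2: 33
  Row 3: 8
  Row 4: 21
Sum = 4 + 33 + 8 + 21 = 66

ANSWER: 66


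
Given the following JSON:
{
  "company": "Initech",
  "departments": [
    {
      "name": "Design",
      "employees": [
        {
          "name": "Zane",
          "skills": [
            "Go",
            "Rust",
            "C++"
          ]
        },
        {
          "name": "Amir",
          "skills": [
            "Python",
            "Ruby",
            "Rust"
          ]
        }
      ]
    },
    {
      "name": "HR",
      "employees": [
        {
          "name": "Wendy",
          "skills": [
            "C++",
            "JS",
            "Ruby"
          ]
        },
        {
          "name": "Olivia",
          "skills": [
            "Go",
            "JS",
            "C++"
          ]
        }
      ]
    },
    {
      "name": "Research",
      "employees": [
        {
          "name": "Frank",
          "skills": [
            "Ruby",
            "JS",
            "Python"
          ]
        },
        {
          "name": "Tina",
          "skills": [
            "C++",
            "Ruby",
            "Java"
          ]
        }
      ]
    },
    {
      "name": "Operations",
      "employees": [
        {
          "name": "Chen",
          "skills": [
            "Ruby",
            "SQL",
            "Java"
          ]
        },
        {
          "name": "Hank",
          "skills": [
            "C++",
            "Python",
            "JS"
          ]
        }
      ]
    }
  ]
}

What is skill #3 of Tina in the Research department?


Path: departments[2].employees[1].skills[2]
Value: Java

ANSWER: Java


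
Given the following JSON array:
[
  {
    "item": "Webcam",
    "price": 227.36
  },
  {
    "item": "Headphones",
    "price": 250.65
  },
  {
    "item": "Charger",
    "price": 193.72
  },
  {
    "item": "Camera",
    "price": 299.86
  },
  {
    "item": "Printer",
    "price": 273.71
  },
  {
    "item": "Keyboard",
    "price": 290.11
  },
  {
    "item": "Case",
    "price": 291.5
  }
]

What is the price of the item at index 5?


Array index 5 -> Keyboard
price = 290.11

ANSWER: 290.11


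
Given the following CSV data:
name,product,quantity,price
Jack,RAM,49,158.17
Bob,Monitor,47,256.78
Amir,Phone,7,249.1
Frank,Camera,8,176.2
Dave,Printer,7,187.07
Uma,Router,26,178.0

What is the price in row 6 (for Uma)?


Row 6: Uma
Column 'price' = 178.0

ANSWER: 178.0


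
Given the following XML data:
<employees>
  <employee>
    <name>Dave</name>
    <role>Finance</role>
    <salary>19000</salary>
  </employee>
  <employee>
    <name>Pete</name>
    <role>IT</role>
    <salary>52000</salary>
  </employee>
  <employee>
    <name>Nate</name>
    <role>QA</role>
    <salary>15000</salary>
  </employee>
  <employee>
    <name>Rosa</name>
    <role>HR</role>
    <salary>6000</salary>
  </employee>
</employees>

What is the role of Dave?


Searching for <employee> with <name>Dave</name>
Found at position 1
<role>Finance</role>

ANSWER: Finance


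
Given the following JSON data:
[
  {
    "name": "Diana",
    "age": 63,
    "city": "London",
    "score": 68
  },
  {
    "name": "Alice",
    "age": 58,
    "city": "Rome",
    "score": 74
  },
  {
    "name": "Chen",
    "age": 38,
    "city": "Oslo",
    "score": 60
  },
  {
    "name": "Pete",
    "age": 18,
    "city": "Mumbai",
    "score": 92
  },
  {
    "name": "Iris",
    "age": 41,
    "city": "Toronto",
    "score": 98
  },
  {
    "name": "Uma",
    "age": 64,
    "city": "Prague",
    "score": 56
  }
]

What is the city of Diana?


Looking up record where name = Diana
Record index: 0
Field 'city' = London

ANSWER: London


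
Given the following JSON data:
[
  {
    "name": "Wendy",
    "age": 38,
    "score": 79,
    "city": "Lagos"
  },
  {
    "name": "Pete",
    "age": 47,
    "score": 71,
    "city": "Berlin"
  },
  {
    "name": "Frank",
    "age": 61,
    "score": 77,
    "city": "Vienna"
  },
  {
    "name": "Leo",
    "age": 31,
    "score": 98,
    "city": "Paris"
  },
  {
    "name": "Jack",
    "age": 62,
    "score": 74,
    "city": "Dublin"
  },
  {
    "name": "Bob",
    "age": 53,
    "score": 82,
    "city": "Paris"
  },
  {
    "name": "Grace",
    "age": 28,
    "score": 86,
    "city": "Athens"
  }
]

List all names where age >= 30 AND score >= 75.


Checking both conditions:
  Wendy (age=38, score=79) -> YES
  Pete (age=47, score=71) -> no
  Frank (age=61, score=77) -> YES
  Leo (age=31, score=98) -> YES
  Jack (age=62, score=74) -> no
  Bob (age=53, score=82) -> YES
  Grace (age=28, score=86) -> no


ANSWER: Wendy, Frank, Leo, Bob


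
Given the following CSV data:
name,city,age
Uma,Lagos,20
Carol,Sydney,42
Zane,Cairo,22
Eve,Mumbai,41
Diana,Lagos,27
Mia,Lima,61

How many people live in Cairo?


Scanning city column for 'Cairo':
  Row 3: Zane -> MATCH
Total matches: 1

ANSWER: 1


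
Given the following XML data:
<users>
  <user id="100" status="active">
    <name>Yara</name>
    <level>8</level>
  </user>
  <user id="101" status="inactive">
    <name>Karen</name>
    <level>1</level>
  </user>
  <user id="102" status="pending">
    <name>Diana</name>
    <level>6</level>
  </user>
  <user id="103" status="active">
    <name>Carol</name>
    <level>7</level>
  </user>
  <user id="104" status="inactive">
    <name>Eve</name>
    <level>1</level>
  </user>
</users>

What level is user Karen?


Finding user: Karen
<level>1</level>

ANSWER: 1


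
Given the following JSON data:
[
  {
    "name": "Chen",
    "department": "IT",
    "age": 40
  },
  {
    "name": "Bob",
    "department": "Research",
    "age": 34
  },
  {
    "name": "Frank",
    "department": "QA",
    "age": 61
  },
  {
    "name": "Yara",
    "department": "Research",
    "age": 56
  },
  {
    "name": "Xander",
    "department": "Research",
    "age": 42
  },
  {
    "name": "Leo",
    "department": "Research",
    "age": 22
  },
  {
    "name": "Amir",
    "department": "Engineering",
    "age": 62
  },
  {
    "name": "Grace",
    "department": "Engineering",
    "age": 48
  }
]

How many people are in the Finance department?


Scanning records for department = Finance
  No matches found
Count: 0

ANSWER: 0


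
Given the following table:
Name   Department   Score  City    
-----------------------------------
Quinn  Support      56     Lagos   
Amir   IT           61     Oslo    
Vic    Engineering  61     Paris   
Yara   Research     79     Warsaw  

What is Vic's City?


Row 3: Vic
City = Paris

ANSWER: Paris


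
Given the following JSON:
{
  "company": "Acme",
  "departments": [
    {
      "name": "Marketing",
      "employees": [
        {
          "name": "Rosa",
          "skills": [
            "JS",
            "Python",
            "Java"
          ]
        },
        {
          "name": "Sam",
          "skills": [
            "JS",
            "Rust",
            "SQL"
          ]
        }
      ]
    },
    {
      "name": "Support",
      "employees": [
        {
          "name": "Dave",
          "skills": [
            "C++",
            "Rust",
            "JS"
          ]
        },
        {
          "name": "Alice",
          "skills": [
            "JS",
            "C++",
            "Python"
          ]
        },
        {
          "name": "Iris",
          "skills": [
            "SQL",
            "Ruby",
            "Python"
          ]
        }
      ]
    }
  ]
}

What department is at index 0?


Path: departments[0].name
Value: Marketing

ANSWER: Marketing


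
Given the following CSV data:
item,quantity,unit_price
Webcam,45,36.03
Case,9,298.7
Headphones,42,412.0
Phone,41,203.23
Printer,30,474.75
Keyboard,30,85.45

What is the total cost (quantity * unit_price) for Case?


Row: Case
quantity = 9
unit_price = 298.7
total = 9 * 298.7 = 2688.3

ANSWER: 2688.3


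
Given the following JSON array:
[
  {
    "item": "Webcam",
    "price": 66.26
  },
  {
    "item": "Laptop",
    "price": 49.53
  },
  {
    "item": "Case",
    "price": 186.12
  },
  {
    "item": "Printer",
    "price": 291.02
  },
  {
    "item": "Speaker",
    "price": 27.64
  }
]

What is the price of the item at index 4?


Array index 4 -> Speaker
price = 27.64

ANSWER: 27.64


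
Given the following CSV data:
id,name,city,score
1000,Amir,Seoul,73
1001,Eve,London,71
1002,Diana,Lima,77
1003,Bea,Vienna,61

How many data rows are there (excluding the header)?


Counting rows (excluding header):
Header: id,name,city,score
Data rows: 4

ANSWER: 4


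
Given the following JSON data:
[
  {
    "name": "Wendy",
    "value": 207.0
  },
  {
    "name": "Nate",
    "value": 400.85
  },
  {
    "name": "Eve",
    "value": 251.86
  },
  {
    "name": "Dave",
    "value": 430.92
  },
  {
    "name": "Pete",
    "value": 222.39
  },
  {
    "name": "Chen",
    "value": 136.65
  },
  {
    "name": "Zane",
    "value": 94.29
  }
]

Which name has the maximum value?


Comparing values:
  Wendy: 207.0
  Nate: 400.85
  Eve: 251.86
  Dave: 430.92
  Pete: 222.39
  Chen: 136.65
  Zane: 94.29
Maximum: Dave (430.92)

ANSWER: Dave


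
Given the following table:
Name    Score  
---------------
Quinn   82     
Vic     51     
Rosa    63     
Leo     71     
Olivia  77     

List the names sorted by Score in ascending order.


Sorting by Score (ascending):
  Vic: 51
  Rosa: 63
  Leo: 71
  Olivia: 77
  Quinn: 82


ANSWER: Vic, Rosa, Leo, Olivia, Quinn


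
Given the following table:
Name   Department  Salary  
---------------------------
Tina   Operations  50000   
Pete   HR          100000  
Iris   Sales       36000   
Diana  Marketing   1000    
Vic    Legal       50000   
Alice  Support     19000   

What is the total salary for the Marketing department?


Marketing department members:
  Diana: 1000
Total = 1000 = 1000

ANSWER: 1000


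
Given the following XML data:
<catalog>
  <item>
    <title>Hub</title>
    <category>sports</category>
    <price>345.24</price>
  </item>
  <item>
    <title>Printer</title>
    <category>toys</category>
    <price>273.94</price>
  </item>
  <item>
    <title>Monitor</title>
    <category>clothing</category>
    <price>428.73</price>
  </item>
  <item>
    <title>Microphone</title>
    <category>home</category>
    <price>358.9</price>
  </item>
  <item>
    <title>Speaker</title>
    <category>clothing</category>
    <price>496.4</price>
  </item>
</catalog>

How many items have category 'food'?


Scanning <item> elements for <category>food</category>:
Count: 0

ANSWER: 0


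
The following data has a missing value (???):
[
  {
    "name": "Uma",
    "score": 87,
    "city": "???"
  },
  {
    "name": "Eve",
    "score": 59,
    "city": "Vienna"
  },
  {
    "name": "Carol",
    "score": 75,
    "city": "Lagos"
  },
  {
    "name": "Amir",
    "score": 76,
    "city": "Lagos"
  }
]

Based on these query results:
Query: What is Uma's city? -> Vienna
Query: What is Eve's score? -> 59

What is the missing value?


The missing value is Uma's city
From query: Uma's city = Vienna

ANSWER: Vienna


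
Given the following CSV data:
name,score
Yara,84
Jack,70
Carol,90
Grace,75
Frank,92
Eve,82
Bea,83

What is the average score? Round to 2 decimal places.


Scores: 84, 70, 90, 75, 92, 82, 83
Sum = 576
Count = 7
Average = 576 / 7 = 82.29

ANSWER: 82.29


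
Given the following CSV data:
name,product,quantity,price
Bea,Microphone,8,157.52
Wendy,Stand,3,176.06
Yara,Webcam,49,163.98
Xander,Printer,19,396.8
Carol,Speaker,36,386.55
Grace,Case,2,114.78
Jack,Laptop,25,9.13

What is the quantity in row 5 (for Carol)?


Row 5: Carol
Column 'quantity' = 36

ANSWER: 36


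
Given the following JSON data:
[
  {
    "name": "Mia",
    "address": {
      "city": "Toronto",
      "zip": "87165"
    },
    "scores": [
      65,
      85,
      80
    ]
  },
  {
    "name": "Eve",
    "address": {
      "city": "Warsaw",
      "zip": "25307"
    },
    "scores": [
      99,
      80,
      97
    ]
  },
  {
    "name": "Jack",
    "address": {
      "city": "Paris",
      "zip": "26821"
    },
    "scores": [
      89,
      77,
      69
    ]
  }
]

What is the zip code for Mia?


Path: records[0].address.zip
Value: 87165

ANSWER: 87165


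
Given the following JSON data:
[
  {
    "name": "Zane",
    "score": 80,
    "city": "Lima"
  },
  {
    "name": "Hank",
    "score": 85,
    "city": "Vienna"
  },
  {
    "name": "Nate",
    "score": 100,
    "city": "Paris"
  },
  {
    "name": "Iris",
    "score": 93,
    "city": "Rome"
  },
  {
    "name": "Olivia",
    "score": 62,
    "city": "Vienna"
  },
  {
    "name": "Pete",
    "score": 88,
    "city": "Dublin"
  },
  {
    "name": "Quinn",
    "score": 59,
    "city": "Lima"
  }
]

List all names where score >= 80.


Filtering records where score >= 80:
  Zane (score=80) -> YES
  Hank (score=85) -> YES
  Nate (score=100) -> YES
  Iris (score=93) -> YES
  Olivia (score=62) -> no
  Pete (score=88) -> YES
  Quinn (score=59) -> no


ANSWER: Zane, Hank, Nate, Iris, Pete


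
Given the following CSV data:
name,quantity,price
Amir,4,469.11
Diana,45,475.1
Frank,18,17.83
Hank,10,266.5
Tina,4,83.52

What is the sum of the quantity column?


Values in 'quantity' column:
  Row 1: 4
  Row 2: 45
  Row 3: 18
  Row 4: 10
  Row 5: 4
Sum = 4 + 45 + 18 + 10 + 4 = 81

ANSWER: 81


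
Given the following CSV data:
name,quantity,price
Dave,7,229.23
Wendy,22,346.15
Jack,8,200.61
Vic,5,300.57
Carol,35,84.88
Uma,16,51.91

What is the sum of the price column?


Values in 'price' column:
  Row 1: 229.23
  Row 2: 346.15
  Row 3: 200.61
  Row 4: 300.57
  Row 5: 84.88
  Row 6: 51.91
Sum = 229.23 + 346.15 + 200.61 + 300.57 + 84.88 + 51.91 = 1213.35

ANSWER: 1213.35


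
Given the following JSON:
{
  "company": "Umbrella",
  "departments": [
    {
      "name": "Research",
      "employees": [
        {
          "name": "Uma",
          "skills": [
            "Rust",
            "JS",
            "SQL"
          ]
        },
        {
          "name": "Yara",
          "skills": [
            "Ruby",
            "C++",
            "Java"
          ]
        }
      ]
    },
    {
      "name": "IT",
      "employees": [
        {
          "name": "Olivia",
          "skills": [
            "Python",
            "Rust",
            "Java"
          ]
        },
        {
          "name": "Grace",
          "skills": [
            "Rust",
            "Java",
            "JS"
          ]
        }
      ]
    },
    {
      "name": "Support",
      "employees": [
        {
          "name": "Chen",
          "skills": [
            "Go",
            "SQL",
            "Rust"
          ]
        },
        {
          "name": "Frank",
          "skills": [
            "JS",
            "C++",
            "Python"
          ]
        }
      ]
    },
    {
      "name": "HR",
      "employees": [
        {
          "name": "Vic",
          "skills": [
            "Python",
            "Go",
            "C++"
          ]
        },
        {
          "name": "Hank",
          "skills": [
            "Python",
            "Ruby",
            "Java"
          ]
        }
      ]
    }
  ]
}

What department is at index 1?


Path: departments[1].name
Value: IT

ANSWER: IT


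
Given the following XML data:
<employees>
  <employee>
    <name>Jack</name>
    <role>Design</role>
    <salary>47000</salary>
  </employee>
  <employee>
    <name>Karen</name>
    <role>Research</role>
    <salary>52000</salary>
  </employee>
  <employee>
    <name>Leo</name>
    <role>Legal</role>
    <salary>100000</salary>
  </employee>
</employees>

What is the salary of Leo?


Searching for <employee> with <name>Leo</name>
Found at position 3
<salary>100000</salary>

ANSWER: 100000


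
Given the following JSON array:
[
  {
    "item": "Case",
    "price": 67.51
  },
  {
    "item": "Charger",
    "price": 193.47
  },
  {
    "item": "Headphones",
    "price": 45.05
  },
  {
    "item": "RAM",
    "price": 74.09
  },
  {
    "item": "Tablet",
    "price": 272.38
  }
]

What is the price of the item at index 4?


Array index 4 -> Tablet
price = 272.38

ANSWER: 272.38


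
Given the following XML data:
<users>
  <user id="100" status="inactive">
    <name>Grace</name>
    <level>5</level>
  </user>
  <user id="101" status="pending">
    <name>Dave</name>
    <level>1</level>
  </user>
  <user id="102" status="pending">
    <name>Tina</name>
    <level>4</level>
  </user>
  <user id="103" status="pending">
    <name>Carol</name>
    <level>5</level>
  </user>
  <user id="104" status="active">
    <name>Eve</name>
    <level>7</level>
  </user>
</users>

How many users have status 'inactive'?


Counting users with status='inactive':
  Grace (id=100) -> MATCH
Count: 1

ANSWER: 1
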